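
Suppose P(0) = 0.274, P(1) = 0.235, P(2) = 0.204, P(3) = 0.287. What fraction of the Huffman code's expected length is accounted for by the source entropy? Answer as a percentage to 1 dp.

99.4%

Entropy H = −Σ p log₂ p ≈ 1.9874 bits.
Huffman merges: 51/250+47/200→439/1000; 137/500+287/1000→561/1000; 439/1000+561/1000→1. L = 2 ≈ 2.0000.
Efficiency = H/L = 1.9874/2.0000 = 99.4%.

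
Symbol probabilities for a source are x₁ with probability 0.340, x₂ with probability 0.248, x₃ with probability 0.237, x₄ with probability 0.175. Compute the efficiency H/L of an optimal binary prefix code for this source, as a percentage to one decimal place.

Entropy H = −Σ p log₂ p ≈ 1.9604 bits.
Huffman merges: 7/40+237/1000→103/250; 31/125+17/50→147/250; 103/250+147/250→1. L = 2 ≈ 2.0000.
Efficiency = H/L = 1.9604/2.0000 = 98.0%.

98.0%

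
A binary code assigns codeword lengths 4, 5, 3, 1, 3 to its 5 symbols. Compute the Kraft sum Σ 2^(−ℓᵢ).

0.84375

With common denominator 2^5 = 32: Σ 2^(−ℓᵢ) = 2/32 + 1/32 + 4/32 + 16/32 + 4/32 = 27/32 = 0.84375.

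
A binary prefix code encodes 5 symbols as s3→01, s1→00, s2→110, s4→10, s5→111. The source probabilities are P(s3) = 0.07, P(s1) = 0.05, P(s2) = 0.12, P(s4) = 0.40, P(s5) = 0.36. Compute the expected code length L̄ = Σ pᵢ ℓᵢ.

2.48 bits/symbol

L̄ = Σ pᵢ·ℓᵢ = 0.07·2 + 0.05·2 + 0.12·3 + 0.40·2 + 0.36·3 = 2.48 bits/symbol.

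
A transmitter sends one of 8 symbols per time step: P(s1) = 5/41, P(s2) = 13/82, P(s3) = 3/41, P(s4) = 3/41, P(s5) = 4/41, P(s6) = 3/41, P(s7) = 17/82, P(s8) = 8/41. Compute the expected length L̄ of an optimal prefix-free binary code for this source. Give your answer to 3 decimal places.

Repeatedly combine the two least-probable nodes; the expected code length is the sum of the merged weights.
merge 3/41 + 3/41 → 6/41
merge 3/41 + 4/41 → 7/41
merge 5/41 + 6/41 → 11/41
merge 13/82 + 7/41 → 27/82
merge 8/41 + 17/82 → 33/82
merge 11/41 + 27/82 → 49/82
merge 33/82 + 49/82 → 1
L = 6/41 + 7/41 + 11/41 + 27/82 + 33/82 + 49/82 + 1 = 239/82 ≈ 2.915 bits/symbol.

2.915 bits/symbol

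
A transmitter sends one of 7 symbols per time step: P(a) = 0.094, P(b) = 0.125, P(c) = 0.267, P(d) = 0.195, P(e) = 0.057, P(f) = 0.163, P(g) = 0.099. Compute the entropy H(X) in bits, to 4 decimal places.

H = −Σ pᵢ log₂ pᵢ.
−0.094·log₂(0.094) = 0.3207
−0.125·log₂(0.125) = 0.3750
−0.267·log₂(0.267) = 0.5087
−0.195·log₂(0.195) = 0.4599
−0.057·log₂(0.057) = 0.2356
−0.163·log₂(0.163) = 0.4266
−0.099·log₂(0.099) = 0.3303
Sum ≈ 2.6567 → 2.6567 bits.

2.6567 bits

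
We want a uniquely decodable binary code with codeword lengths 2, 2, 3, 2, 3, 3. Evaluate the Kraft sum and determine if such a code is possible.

With common denominator 2^3 = 8: Σ 2^(−ℓᵢ) = 2/8 + 2/8 + 1/8 + 2/8 + 1/8 + 1/8 = 9/8 = 1.125.
Kraft's inequality requires Σ ≤ 1; here Σ = 1.125 > 1, so no such prefix code exists.

1.125; no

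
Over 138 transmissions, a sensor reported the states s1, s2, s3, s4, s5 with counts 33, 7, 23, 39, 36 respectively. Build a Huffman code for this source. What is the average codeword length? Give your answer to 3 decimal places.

Probabilities are the counts divided by 138.
Repeatedly combine the two least-probable nodes; the expected code length is the sum of the merged weights.
merge 7/138 + 1/6 → 5/23
merge 5/23 + 11/46 → 21/46
merge 6/23 + 13/46 → 25/46
merge 21/46 + 25/46 → 1
L = 5/23 + 21/46 + 25/46 + 1 = 51/23 ≈ 2.217 bits/symbol.

2.217 bits/symbol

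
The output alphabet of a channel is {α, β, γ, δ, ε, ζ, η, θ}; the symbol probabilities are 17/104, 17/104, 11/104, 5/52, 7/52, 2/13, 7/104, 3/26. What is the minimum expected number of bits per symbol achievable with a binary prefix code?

Repeatedly combine the two least-probable nodes; the expected code length is the sum of the merged weights.
merge 7/104 + 5/52 → 17/104
merge 11/104 + 3/26 → 23/104
merge 7/52 + 2/13 → 15/52
merge 17/104 + 17/104 → 17/52
merge 17/104 + 23/104 → 5/13
merge 15/52 + 17/52 → 8/13
merge 5/13 + 8/13 → 1
L = 17/104 + 23/104 + 15/52 + 17/52 + 5/13 + 8/13 + 1 = 3 bits/symbol.

3 bits/symbol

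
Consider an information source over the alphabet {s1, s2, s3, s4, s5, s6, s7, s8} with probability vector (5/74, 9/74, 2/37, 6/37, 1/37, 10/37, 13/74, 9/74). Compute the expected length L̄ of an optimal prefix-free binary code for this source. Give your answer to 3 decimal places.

2.784 bits/symbol

Repeatedly combine the two least-probable nodes; the expected code length is the sum of the merged weights.
merge 1/37 + 2/37 → 3/37
merge 5/74 + 3/37 → 11/74
merge 9/74 + 9/74 → 9/37
merge 11/74 + 6/37 → 23/74
merge 13/74 + 9/37 → 31/74
merge 10/37 + 23/74 → 43/74
merge 31/74 + 43/74 → 1
L = 3/37 + 11/74 + 9/37 + 23/74 + 31/74 + 43/74 + 1 = 103/37 ≈ 2.784 bits/symbol.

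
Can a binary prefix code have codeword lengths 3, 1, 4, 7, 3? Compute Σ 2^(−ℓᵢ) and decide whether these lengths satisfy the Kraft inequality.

With common denominator 2^7 = 128: Σ 2^(−ℓᵢ) = 16/128 + 64/128 + 8/128 + 1/128 + 16/128 = 105/128 = 0.8203125.
Kraft's inequality requires Σ ≤ 1; here Σ = 0.8203125 ≤ 1, so such a prefix code exists.

0.8203125; yes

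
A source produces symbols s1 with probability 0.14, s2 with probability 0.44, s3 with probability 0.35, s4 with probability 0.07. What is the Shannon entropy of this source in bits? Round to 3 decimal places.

H = −Σ pᵢ log₂ pᵢ.
−0.14·log₂(0.14) = 0.3971
−0.44·log₂(0.44) = 0.5211
−0.35·log₂(0.35) = 0.5301
−0.07·log₂(0.07) = 0.2686
Sum ≈ 1.7169 → 1.717 bits.

1.717 bits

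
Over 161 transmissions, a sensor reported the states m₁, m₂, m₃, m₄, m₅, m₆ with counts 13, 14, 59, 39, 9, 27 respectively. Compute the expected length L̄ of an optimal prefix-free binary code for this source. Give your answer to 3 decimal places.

2.360 bits/symbol

Probabilities are the counts divided by 161.
Repeatedly combine the two least-probable nodes; the expected code length is the sum of the merged weights.
merge 9/161 + 13/161 → 22/161
merge 2/23 + 22/161 → 36/161
merge 27/161 + 36/161 → 9/23
merge 39/161 + 59/161 → 14/23
merge 9/23 + 14/23 → 1
L = 22/161 + 36/161 + 9/23 + 14/23 + 1 = 380/161 ≈ 2.360 bits/symbol.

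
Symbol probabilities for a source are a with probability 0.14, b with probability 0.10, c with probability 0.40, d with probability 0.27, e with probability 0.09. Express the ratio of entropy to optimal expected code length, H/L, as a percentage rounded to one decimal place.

98.1%

Entropy H = −Σ p log₂ p ≈ 2.0807 bits.
Huffman merges: 9/100+1/10→19/100; 7/50+19/100→33/100; 27/100+33/100→3/5; 2/5+3/5→1. L = 53/25 ≈ 2.1200.
Efficiency = H/L = 2.0807/2.1200 = 98.1%.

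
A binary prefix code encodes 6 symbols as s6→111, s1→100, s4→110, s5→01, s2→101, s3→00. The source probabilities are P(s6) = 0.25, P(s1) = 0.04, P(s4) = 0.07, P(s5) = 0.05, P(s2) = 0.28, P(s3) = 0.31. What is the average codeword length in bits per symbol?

2.64 bits/symbol

L̄ = Σ pᵢ·ℓᵢ = 0.25·3 + 0.04·3 + 0.07·3 + 0.05·2 + 0.28·3 + 0.31·2 = 2.64 bits/symbol.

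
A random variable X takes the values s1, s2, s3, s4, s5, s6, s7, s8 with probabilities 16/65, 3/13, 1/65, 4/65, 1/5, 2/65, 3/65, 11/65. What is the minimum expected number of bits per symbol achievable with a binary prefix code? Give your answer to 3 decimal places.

2.615 bits/symbol

Repeatedly combine the two least-probable nodes; the expected code length is the sum of the merged weights.
merge 1/65 + 2/65 → 3/65
merge 3/65 + 3/65 → 6/65
merge 4/65 + 6/65 → 2/13
merge 2/13 + 11/65 → 21/65
merge 1/5 + 3/13 → 28/65
merge 16/65 + 21/65 → 37/65
merge 28/65 + 37/65 → 1
L = 3/65 + 6/65 + 2/13 + 21/65 + 28/65 + 37/65 + 1 = 34/13 ≈ 2.615 bits/symbol.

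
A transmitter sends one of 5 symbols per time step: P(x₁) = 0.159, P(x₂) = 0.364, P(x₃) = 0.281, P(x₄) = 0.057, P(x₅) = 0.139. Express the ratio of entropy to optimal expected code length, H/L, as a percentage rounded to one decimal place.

95.9%

Entropy H = −Σ p log₂ p ≈ 2.0984 bits.
Huffman merges: 57/1000+139/1000→49/250; 159/1000+49/250→71/200; 281/1000+71/200→159/250; 91/250+159/250→1. L = 2187/1000 ≈ 2.1870.
Efficiency = H/L = 2.0984/2.1870 = 95.9%.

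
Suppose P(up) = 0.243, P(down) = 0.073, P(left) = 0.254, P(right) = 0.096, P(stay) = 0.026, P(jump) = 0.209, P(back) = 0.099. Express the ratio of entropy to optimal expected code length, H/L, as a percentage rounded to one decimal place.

98.1%

Entropy H = −Σ p log₂ p ≈ 2.5376 bits.
Huffman merges: 13/500+73/1000→99/1000; 12/125+99/1000→39/200; 99/1000+39/200→147/500; 209/1000+243/1000→113/250; 127/500+147/500→137/250; 113/250+137/250→1. L = 647/250 ≈ 2.5880.
Efficiency = H/L = 2.5376/2.5880 = 98.1%.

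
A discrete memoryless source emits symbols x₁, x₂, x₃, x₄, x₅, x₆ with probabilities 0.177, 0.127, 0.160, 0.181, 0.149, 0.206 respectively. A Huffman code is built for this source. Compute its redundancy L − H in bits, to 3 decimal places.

0.045 bits

Entropy H = −Σ p log₂ p ≈ 2.5684 bits.
Huffman merges: 127/1000+149/1000→69/250; 4/25+177/1000→337/1000; 181/1000+103/500→387/1000; 69/250+337/1000→613/1000; 387/1000+613/1000→1. L = 2613/1000 ≈ 2.6130.
L − H = 2.6130 − 2.5684 = 0.045 bits.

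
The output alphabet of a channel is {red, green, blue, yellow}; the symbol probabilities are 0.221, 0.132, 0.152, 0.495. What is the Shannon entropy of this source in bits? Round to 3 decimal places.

1.782 bits

H = −Σ pᵢ log₂ pᵢ.
−0.221·log₂(0.221) = 0.4813
−0.132·log₂(0.132) = 0.3856
−0.152·log₂(0.152) = 0.4131
−0.495·log₂(0.495) = 0.5022
Sum ≈ 1.7822 → 1.782 bits.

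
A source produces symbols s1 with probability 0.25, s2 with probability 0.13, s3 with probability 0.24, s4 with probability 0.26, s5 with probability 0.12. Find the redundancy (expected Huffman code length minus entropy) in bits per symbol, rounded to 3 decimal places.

0.001 bits

Entropy H = −Σ p log₂ p ≈ 2.2491 bits.
Huffman merges: 3/25+13/100→1/4; 6/25+1/4→49/100; 1/4+13/50→51/100; 49/100+51/100→1. L = 9/4 ≈ 2.2500.
L − H = 2.2500 − 2.2491 = 0.001 bits.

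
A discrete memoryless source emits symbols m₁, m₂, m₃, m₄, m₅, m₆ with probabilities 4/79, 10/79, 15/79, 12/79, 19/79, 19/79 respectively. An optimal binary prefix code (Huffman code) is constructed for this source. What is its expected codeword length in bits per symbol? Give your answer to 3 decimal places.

2.506 bits/symbol

Repeatedly combine the two least-probable nodes; the expected code length is the sum of the merged weights.
merge 4/79 + 10/79 → 14/79
merge 12/79 + 14/79 → 26/79
merge 15/79 + 19/79 → 34/79
merge 19/79 + 26/79 → 45/79
merge 34/79 + 45/79 → 1
L = 14/79 + 26/79 + 34/79 + 45/79 + 1 = 198/79 ≈ 2.506 bits/symbol.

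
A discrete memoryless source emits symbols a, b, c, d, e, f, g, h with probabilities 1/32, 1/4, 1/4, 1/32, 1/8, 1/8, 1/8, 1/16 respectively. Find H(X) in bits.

2.6875 bits

Each probability is a power of 1/2, so log₂(1/p) is an integer.
H = Σ p·log₂(1/p) = 1/32·5 + 1/4·2 + 1/4·2 + 1/32·5 + 1/8·3 + 1/8·3 + 1/8·3 + 1/16·4 = 2.6875 bits.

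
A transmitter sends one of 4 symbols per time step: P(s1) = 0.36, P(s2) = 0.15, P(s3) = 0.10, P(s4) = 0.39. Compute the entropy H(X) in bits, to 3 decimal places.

1.803 bits

H = −Σ pᵢ log₂ pᵢ.
−0.36·log₂(0.36) = 0.5306
−0.15·log₂(0.15) = 0.4105
−0.10·log₂(0.10) = 0.3322
−0.39·log₂(0.39) = 0.5298
Sum ≈ 1.8031 → 1.803 bits.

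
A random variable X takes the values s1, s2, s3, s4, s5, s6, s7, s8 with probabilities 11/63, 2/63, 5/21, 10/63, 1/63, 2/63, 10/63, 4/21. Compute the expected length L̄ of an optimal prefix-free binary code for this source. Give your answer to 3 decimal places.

Repeatedly combine the two least-probable nodes; the expected code length is the sum of the merged weights.
merge 1/63 + 2/63 → 1/21
merge 2/63 + 1/21 → 5/63
merge 5/63 + 10/63 → 5/21
merge 10/63 + 11/63 → 1/3
merge 4/21 + 5/21 → 3/7
merge 5/21 + 1/3 → 4/7
merge 3/7 + 4/7 → 1
L = 1/21 + 5/63 + 5/21 + 1/3 + 3/7 + 4/7 + 1 = 170/63 ≈ 2.698 bits/symbol.

2.698 bits/symbol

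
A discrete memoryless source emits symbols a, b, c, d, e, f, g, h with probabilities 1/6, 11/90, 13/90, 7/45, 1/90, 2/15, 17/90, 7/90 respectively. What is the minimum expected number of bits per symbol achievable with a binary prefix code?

2.9 bits/symbol

Repeatedly combine the two least-probable nodes; the expected code length is the sum of the merged weights.
merge 1/90 + 7/90 → 4/45
merge 4/45 + 11/90 → 19/90
merge 2/15 + 13/90 → 5/18
merge 7/45 + 1/6 → 29/90
merge 17/90 + 19/90 → 2/5
merge 5/18 + 29/90 → 3/5
merge 2/5 + 3/5 → 1
L = 4/45 + 19/90 + 5/18 + 29/90 + 2/5 + 3/5 + 1 = 29/10 = 2.9 bits/symbol.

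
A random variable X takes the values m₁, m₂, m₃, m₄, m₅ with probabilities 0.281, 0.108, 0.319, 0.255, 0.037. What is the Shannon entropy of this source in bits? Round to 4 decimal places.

2.0659 bits

H = −Σ pᵢ log₂ pᵢ.
−0.281·log₂(0.281) = 0.5146
−0.108·log₂(0.108) = 0.3468
−0.319·log₂(0.319) = 0.5258
−0.255·log₂(0.255) = 0.5027
−0.037·log₂(0.037) = 0.1760
Sum ≈ 2.0659 → 2.0659 bits.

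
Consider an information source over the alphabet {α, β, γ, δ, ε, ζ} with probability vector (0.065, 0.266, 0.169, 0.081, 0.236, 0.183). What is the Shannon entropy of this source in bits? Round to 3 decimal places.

H = −Σ pᵢ log₂ pᵢ.
−0.065·log₂(0.065) = 0.2563
−0.266·log₂(0.266) = 0.5082
−0.169·log₂(0.169) = 0.4335
−0.081·log₂(0.081) = 0.2937
−0.236·log₂(0.236) = 0.4916
−0.183·log₂(0.183) = 0.4484
Sum ≈ 2.4317 → 2.432 bits.

2.432 bits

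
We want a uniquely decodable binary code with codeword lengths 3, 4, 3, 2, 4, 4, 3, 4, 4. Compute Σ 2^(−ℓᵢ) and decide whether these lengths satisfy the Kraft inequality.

0.9375; yes

With common denominator 2^4 = 16: Σ 2^(−ℓᵢ) = 2/16 + 1/16 + 2/16 + 4/16 + 1/16 + 1/16 + 2/16 + 1/16 + 1/16 = 15/16 = 0.9375.
Kraft's inequality requires Σ ≤ 1; here Σ = 0.9375 ≤ 1, so such a prefix code exists.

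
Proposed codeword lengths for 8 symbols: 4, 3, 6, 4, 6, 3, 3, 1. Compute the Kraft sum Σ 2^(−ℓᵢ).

1.03125

With common denominator 2^6 = 64: Σ 2^(−ℓᵢ) = 4/64 + 8/64 + 1/64 + 4/64 + 1/64 + 8/64 + 8/64 + 32/64 = 66/64 = 1.03125.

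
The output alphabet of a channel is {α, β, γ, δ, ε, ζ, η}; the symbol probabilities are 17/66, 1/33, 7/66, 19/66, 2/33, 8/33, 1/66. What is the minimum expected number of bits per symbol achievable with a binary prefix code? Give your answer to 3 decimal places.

2.364 bits/symbol

Repeatedly combine the two least-probable nodes; the expected code length is the sum of the merged weights.
merge 1/66 + 1/33 → 1/22
merge 1/22 + 2/33 → 7/66
merge 7/66 + 7/66 → 7/33
merge 7/33 + 8/33 → 5/11
merge 17/66 + 19/66 → 6/11
merge 5/11 + 6/11 → 1
L = 1/22 + 7/66 + 7/33 + 5/11 + 6/11 + 1 = 26/11 ≈ 2.364 bits/symbol.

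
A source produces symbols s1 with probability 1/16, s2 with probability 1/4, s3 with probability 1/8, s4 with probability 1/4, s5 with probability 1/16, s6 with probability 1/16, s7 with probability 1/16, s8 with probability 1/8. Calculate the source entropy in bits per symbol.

Each probability is a power of 1/2, so log₂(1/p) is an integer.
H = Σ p·log₂(1/p) = 1/16·4 + 1/4·2 + 1/8·3 + 1/4·2 + 1/16·4 + 1/16·4 + 1/16·4 + 1/8·3 = 2.75 bits.

2.75 bits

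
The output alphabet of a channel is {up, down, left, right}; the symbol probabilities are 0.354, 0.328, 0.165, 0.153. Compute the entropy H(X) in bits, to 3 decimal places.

1.901 bits

H = −Σ pᵢ log₂ pᵢ.
−0.354·log₂(0.354) = 0.5304
−0.328·log₂(0.328) = 0.5275
−0.165·log₂(0.165) = 0.4289
−0.153·log₂(0.153) = 0.4144
Sum ≈ 1.9012 → 1.901 bits.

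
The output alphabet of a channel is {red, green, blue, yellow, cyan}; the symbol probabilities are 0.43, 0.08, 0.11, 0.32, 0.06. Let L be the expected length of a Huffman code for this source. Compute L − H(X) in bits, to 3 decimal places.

0.025 bits

Entropy H = −Σ p log₂ p ≈ 1.9349 bits.
Huffman merges: 3/50+2/25→7/50; 11/100+7/50→1/4; 1/4+8/25→57/100; 43/100+57/100→1. L = 49/25 ≈ 1.9600.
L − H = 1.9600 − 1.9349 = 0.025 bits.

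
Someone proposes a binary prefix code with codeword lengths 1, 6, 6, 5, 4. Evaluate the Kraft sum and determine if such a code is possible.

0.625; yes

With common denominator 2^6 = 64: Σ 2^(−ℓᵢ) = 32/64 + 1/64 + 1/64 + 2/64 + 4/64 = 40/64 = 0.625.
Kraft's inequality requires Σ ≤ 1; here Σ = 0.625 ≤ 1, so such a prefix code exists.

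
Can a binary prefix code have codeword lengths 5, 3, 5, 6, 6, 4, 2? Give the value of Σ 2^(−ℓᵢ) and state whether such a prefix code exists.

0.53125; yes

With common denominator 2^6 = 64: Σ 2^(−ℓᵢ) = 2/64 + 8/64 + 2/64 + 1/64 + 1/64 + 4/64 + 16/64 = 34/64 = 0.53125.
Kraft's inequality requires Σ ≤ 1; here Σ = 0.53125 ≤ 1, so such a prefix code exists.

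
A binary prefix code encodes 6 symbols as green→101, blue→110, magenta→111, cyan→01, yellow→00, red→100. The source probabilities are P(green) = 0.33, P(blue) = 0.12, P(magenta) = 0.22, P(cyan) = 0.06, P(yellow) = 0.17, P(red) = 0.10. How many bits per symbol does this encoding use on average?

2.77 bits/symbol

L̄ = Σ pᵢ·ℓᵢ = 0.33·3 + 0.12·3 + 0.22·3 + 0.06·2 + 0.17·2 + 0.10·3 = 2.77 bits/symbol.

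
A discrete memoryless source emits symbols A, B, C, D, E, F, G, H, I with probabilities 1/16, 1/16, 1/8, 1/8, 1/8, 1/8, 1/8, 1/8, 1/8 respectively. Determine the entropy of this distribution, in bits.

Each probability is a power of 1/2, so log₂(1/p) is an integer.
H = Σ p·log₂(1/p) = 1/16·4 + 1/16·4 + 1/8·3 + 1/8·3 + 1/8·3 + 1/8·3 + 1/8·3 + 1/8·3 + 1/8·3 = 3.125 bits.

3.125 bits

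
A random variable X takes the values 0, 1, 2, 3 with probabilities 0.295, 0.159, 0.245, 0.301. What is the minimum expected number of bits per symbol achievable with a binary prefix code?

Repeatedly combine the two least-probable nodes; the expected code length is the sum of the merged weights.
merge 159/1000 + 49/200 → 101/250
merge 59/200 + 301/1000 → 149/250
merge 101/250 + 149/250 → 1
L = 101/250 + 149/250 + 1 = 2 bits/symbol.

2 bits/symbol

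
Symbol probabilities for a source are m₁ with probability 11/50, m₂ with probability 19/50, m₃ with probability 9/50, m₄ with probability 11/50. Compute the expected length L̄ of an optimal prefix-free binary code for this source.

Repeatedly combine the two least-probable nodes; the expected code length is the sum of the merged weights.
merge 9/50 + 11/50 → 2/5
merge 11/50 + 19/50 → 3/5
merge 2/5 + 3/5 → 1
L = 2/5 + 3/5 + 1 = 2 bits/symbol.

2 bits/symbol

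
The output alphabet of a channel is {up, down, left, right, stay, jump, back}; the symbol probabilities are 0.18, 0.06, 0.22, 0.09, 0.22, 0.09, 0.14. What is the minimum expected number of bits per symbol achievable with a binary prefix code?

Repeatedly combine the two least-probable nodes; the expected code length is the sum of the merged weights.
merge 3/50 + 9/100 → 3/20
merge 9/100 + 7/50 → 23/100
merge 3/20 + 9/50 → 33/100
merge 11/50 + 11/50 → 11/25
merge 23/100 + 33/100 → 14/25
merge 11/25 + 14/25 → 1
L = 3/20 + 23/100 + 33/100 + 11/25 + 14/25 + 1 = 271/100 = 2.71 bits/symbol.

2.71 bits/symbol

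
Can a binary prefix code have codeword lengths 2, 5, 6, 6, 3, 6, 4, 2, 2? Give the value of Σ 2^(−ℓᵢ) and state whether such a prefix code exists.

With common denominator 2^6 = 64: Σ 2^(−ℓᵢ) = 16/64 + 2/64 + 1/64 + 1/64 + 8/64 + 1/64 + 4/64 + 16/64 + 16/64 = 65/64 = 1.015625.
Kraft's inequality requires Σ ≤ 1; here Σ = 1.015625 > 1, so no such prefix code exists.

1.015625; no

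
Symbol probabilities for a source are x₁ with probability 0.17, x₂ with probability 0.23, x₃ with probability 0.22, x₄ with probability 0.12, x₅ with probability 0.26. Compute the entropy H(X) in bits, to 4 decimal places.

2.2752 bits

H = −Σ pᵢ log₂ pᵢ.
−0.17·log₂(0.17) = 0.4346
−0.23·log₂(0.23) = 0.4877
−0.22·log₂(0.22) = 0.4806
−0.12·log₂(0.12) = 0.3671
−0.26·log₂(0.26) = 0.5053
Sum ≈ 2.2752 → 2.2752 bits.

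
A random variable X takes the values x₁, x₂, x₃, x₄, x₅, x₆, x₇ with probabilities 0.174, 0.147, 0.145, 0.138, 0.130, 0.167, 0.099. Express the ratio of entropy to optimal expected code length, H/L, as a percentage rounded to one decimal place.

Entropy H = −Σ p log₂ p ≈ 2.7880 bits.
Huffman merges: 99/1000+13/100→229/1000; 69/500+29/200→283/1000; 147/1000+167/1000→157/500; 87/500+229/1000→403/1000; 283/1000+157/500→597/1000; 403/1000+597/1000→1. L = 1413/500 ≈ 2.8260.
Efficiency = H/L = 2.7880/2.8260 = 98.7%.

98.7%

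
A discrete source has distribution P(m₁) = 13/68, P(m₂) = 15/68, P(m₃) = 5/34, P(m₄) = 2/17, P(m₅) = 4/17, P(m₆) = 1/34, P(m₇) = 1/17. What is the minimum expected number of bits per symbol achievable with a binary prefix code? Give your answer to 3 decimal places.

2.632 bits/symbol

Repeatedly combine the two least-probable nodes; the expected code length is the sum of the merged weights.
merge 1/34 + 1/17 → 3/34
merge 3/34 + 2/17 → 7/34
merge 5/34 + 13/68 → 23/68
merge 7/34 + 15/68 → 29/68
merge 4/17 + 23/68 → 39/68
merge 29/68 + 39/68 → 1
L = 3/34 + 7/34 + 23/68 + 29/68 + 39/68 + 1 = 179/68 ≈ 2.632 bits/symbol.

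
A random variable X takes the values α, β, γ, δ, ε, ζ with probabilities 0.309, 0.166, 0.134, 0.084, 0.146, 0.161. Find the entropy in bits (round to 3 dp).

H = −Σ pᵢ log₂ pᵢ.
−0.309·log₂(0.309) = 0.5235
−0.166·log₂(0.166) = 0.4301
−0.134·log₂(0.134) = 0.3886
−0.084·log₂(0.084) = 0.3002
−0.146·log₂(0.146) = 0.4053
−0.161·log₂(0.161) = 0.4242
Sum ≈ 2.4718 → 2.472 bits.

2.472 bits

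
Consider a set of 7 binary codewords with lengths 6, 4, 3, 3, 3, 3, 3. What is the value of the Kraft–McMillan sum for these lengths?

With common denominator 2^6 = 64: Σ 2^(−ℓᵢ) = 1/64 + 4/64 + 8/64 + 8/64 + 8/64 + 8/64 + 8/64 = 45/64 = 0.703125.

0.703125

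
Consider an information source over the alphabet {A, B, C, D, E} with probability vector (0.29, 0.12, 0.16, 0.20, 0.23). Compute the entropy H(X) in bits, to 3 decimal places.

2.260 bits

H = −Σ pᵢ log₂ pᵢ.
−0.29·log₂(0.29) = 0.5179
−0.12·log₂(0.12) = 0.3671
−0.16·log₂(0.16) = 0.4230
−0.20·log₂(0.20) = 0.4644
−0.23·log₂(0.23) = 0.4877
Sum ≈ 2.2600 → 2.260 bits.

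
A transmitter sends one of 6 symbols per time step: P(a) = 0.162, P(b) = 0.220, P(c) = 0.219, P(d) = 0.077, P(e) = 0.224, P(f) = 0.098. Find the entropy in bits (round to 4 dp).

2.4825 bits

H = −Σ pᵢ log₂ pᵢ.
−0.162·log₂(0.162) = 0.4254
−0.220·log₂(0.220) = 0.4806
−0.219·log₂(0.219) = 0.4798
−0.077·log₂(0.077) = 0.2848
−0.224·log₂(0.224) = 0.4835
−0.098·log₂(0.098) = 0.3284
Sum ≈ 2.4825 → 2.4825 bits.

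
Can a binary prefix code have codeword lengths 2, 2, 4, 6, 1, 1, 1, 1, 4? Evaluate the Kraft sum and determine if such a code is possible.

2.640625; no

With common denominator 2^6 = 64: Σ 2^(−ℓᵢ) = 16/64 + 16/64 + 4/64 + 1/64 + 32/64 + 32/64 + 32/64 + 32/64 + 4/64 = 169/64 = 2.640625.
Kraft's inequality requires Σ ≤ 1; here Σ = 2.640625 > 1, so no such prefix code exists.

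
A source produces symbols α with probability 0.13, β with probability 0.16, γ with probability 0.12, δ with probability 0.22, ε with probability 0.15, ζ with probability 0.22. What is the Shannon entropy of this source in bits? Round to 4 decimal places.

2.5444 bits

H = −Σ pᵢ log₂ pᵢ.
−0.13·log₂(0.13) = 0.3826
−0.16·log₂(0.16) = 0.4230
−0.12·log₂(0.12) = 0.3671
−0.22·log₂(0.22) = 0.4806
−0.15·log₂(0.15) = 0.4105
−0.22·log₂(0.22) = 0.4806
Sum ≈ 2.5444 → 2.5444 bits.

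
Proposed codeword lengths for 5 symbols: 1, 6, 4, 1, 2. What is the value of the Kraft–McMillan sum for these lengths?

1.328125

With common denominator 2^6 = 64: Σ 2^(−ℓᵢ) = 32/64 + 1/64 + 4/64 + 32/64 + 16/64 = 85/64 = 1.328125.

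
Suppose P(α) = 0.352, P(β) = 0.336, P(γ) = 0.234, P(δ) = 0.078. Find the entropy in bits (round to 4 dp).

1.8363 bits

H = −Σ pᵢ log₂ pᵢ.
−0.352·log₂(0.352) = 0.5302
−0.336·log₂(0.336) = 0.5287
−0.234·log₂(0.234) = 0.4903
−0.078·log₂(0.078) = 0.2871
Sum ≈ 1.8363 → 1.8363 bits.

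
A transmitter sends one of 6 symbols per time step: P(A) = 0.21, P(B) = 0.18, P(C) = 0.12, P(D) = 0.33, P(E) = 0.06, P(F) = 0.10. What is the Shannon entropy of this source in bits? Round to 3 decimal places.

H = −Σ pᵢ log₂ pᵢ.
−0.21·log₂(0.21) = 0.4728
−0.18·log₂(0.18) = 0.4453
−0.12·log₂(0.12) = 0.3671
−0.33·log₂(0.33) = 0.5278
−0.06·log₂(0.06) = 0.2435
−0.10·log₂(0.10) = 0.3322
Sum ≈ 2.3887 → 2.389 bits.

2.389 bits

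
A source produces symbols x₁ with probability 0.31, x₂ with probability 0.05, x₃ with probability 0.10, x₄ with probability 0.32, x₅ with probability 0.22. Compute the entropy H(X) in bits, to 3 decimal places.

H = −Σ pᵢ log₂ pᵢ.
−0.31·log₂(0.31) = 0.5238
−0.05·log₂(0.05) = 0.2161
−0.10·log₂(0.10) = 0.3322
−0.32·log₂(0.32) = 0.5260
−0.22·log₂(0.22) = 0.4806
Sum ≈ 2.0787 → 2.079 bits.

2.079 bits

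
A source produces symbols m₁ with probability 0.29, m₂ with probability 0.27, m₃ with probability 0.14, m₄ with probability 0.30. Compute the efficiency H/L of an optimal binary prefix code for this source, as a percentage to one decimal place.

Entropy H = −Σ p log₂ p ≈ 1.9461 bits.
Huffman merges: 7/50+27/100→41/100; 29/100+3/10→59/100; 41/100+59/100→1. L = 2 ≈ 2.0000.
Efficiency = H/L = 1.9461/2.0000 = 97.3%.

97.3%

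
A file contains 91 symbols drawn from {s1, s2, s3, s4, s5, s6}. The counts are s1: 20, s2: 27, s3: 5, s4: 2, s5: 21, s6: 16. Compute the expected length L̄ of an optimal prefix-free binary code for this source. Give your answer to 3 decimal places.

Probabilities are the counts divided by 91.
Repeatedly combine the two least-probable nodes; the expected code length is the sum of the merged weights.
merge 2/91 + 5/91 → 1/13
merge 1/13 + 16/91 → 23/91
merge 20/91 + 3/13 → 41/91
merge 23/91 + 27/91 → 50/91
merge 41/91 + 50/91 → 1
L = 1/13 + 23/91 + 41/91 + 50/91 + 1 = 212/91 ≈ 2.330 bits/symbol.

2.330 bits/symbol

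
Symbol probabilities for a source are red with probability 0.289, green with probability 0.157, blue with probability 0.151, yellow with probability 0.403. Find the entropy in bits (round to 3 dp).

1.877 bits

H = −Σ pᵢ log₂ pᵢ.
−0.289·log₂(0.289) = 0.5176
−0.157·log₂(0.157) = 0.4194
−0.151·log₂(0.151) = 0.4118
−0.403·log₂(0.403) = 0.5284
Sum ≈ 1.8772 → 1.877 bits.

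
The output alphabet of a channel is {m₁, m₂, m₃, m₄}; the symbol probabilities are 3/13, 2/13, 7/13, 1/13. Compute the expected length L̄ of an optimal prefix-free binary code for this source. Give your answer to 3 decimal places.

1.692 bits/symbol

Repeatedly combine the two least-probable nodes; the expected code length is the sum of the merged weights.
merge 1/13 + 2/13 → 3/13
merge 3/13 + 3/13 → 6/13
merge 6/13 + 7/13 → 1
L = 3/13 + 6/13 + 1 = 22/13 ≈ 1.692 bits/symbol.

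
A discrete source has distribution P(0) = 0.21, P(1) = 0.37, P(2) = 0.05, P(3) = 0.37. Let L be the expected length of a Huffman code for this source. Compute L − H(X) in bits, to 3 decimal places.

0.140 bits

Entropy H = −Σ p log₂ p ≈ 1.7504 bits.
Huffman merges: 1/20+21/100→13/50; 13/50+37/100→63/100; 37/100+63/100→1. L = 189/100 ≈ 1.8900.
L − H = 1.8900 − 1.7504 = 0.140 bits.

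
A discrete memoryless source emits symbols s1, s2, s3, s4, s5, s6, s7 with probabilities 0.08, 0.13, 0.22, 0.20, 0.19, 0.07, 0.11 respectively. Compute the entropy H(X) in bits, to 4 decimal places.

H = −Σ pᵢ log₂ pᵢ.
−0.08·log₂(0.08) = 0.2915
−0.13·log₂(0.13) = 0.3826
−0.22·log₂(0.22) = 0.4806
−0.20·log₂(0.20) = 0.4644
−0.19·log₂(0.19) = 0.4552
−0.07·log₂(0.07) = 0.2686
−0.11·log₂(0.11) = 0.3503
Sum ≈ 2.6932 → 2.6932 bits.

2.6932 bits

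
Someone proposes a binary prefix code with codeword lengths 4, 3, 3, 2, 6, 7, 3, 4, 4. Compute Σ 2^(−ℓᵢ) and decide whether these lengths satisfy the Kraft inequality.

With common denominator 2^7 = 128: Σ 2^(−ℓᵢ) = 8/128 + 16/128 + 16/128 + 32/128 + 2/128 + 1/128 + 16/128 + 8/128 + 8/128 = 107/128 = 0.8359375.
Kraft's inequality requires Σ ≤ 1; here Σ = 0.8359375 ≤ 1, so such a prefix code exists.

0.8359375; yes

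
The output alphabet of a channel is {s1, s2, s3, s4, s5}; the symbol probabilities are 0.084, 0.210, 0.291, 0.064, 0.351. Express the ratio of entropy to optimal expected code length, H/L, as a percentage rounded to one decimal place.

96.6%

Entropy H = −Σ p log₂ p ≈ 2.0752 bits.
Huffman merges: 8/125+21/250→37/250; 37/250+21/100→179/500; 291/1000+351/1000→321/500; 179/500+321/500→1. L = 537/250 ≈ 2.1480.
Efficiency = H/L = 2.0752/2.1480 = 96.6%.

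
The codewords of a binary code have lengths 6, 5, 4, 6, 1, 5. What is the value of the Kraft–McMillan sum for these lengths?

With common denominator 2^6 = 64: Σ 2^(−ℓᵢ) = 1/64 + 2/64 + 4/64 + 1/64 + 32/64 + 2/64 = 42/64 = 0.65625.

0.65625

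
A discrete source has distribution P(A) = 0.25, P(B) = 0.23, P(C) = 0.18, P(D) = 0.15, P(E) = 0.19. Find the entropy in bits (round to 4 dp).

H = −Σ pᵢ log₂ pᵢ.
−0.25·log₂(0.25) = 0.5000
−0.23·log₂(0.23) = 0.4877
−0.18·log₂(0.18) = 0.4453
−0.15·log₂(0.15) = 0.4105
−0.19·log₂(0.19) = 0.4552
Sum ≈ 2.2987 → 2.2987 bits.

2.2987 bits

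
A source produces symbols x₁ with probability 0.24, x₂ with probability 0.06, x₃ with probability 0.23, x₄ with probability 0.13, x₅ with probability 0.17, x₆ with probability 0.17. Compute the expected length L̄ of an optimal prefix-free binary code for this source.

Repeatedly combine the two least-probable nodes; the expected code length is the sum of the merged weights.
merge 3/50 + 13/100 → 19/100
merge 17/100 + 17/100 → 17/50
merge 19/100 + 23/100 → 21/50
merge 6/25 + 17/50 → 29/50
merge 21/50 + 29/50 → 1
L = 19/100 + 17/50 + 21/50 + 29/50 + 1 = 253/100 = 2.53 bits/symbol.

2.53 bits/symbol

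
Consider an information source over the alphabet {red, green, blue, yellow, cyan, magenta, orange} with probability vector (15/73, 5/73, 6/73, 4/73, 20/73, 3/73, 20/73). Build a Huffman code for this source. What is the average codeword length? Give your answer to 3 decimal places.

Repeatedly combine the two least-probable nodes; the expected code length is the sum of the merged weights.
merge 3/73 + 4/73 → 7/73
merge 5/73 + 6/73 → 11/73
merge 7/73 + 11/73 → 18/73
merge 15/73 + 18/73 → 33/73
merge 20/73 + 20/73 → 40/73
merge 33/73 + 40/73 → 1
L = 7/73 + 11/73 + 18/73 + 33/73 + 40/73 + 1 = 182/73 ≈ 2.493 bits/symbol.

2.493 bits/symbol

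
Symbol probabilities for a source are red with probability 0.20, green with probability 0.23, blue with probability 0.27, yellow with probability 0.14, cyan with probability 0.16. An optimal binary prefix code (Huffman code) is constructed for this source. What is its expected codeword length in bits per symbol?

2.3 bits/symbol

Repeatedly combine the two least-probable nodes; the expected code length is the sum of the merged weights.
merge 7/50 + 4/25 → 3/10
merge 1/5 + 23/100 → 43/100
merge 27/100 + 3/10 → 57/100
merge 43/100 + 57/100 → 1
L = 3/10 + 43/100 + 57/100 + 1 = 23/10 = 2.3 bits/symbol.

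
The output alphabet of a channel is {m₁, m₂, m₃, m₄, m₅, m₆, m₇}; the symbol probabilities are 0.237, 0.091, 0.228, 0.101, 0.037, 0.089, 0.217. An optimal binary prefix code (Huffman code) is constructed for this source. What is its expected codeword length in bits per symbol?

2.636 bits/symbol

Repeatedly combine the two least-probable nodes; the expected code length is the sum of the merged weights.
merge 37/1000 + 89/1000 → 63/500
merge 91/1000 + 101/1000 → 24/125
merge 63/500 + 24/125 → 159/500
merge 217/1000 + 57/250 → 89/200
merge 237/1000 + 159/500 → 111/200
merge 89/200 + 111/200 → 1
L = 63/500 + 24/125 + 159/500 + 89/200 + 111/200 + 1 = 659/250 = 2.636 bits/symbol.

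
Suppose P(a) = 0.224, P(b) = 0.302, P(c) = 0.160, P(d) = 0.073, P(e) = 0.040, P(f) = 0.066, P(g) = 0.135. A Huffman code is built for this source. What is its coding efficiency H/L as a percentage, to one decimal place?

98.4%

Entropy H = −Σ p log₂ p ≈ 2.5384 bits.
Huffman merges: 1/25+33/500→53/500; 73/1000+53/500→179/1000; 27/200+4/25→59/200; 179/1000+28/125→403/1000; 59/200+151/500→597/1000; 403/1000+597/1000→1. L = 129/50 ≈ 2.5800.
Efficiency = H/L = 2.5384/2.5800 = 98.4%.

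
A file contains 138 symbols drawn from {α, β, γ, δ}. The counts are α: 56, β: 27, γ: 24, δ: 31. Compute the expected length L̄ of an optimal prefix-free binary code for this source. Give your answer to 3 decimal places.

Probabilities are the counts divided by 138.
Repeatedly combine the two least-probable nodes; the expected code length is the sum of the merged weights.
merge 4/23 + 9/46 → 17/46
merge 31/138 + 17/46 → 41/69
merge 28/69 + 41/69 → 1
L = 17/46 + 41/69 + 1 = 271/138 ≈ 1.964 bits/symbol.

1.964 bits/symbol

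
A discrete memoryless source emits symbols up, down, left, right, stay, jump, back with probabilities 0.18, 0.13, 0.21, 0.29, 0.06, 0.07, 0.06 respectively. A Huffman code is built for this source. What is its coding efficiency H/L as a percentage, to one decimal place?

98.3%

Entropy H = −Σ p log₂ p ≈ 2.5743 bits.
Huffman merges: 3/50+3/50→3/25; 7/100+3/25→19/100; 13/100+9/50→31/100; 19/100+21/100→2/5; 29/100+31/100→3/5; 2/5+3/5→1. L = 131/50 ≈ 2.6200.
Efficiency = H/L = 2.5743/2.6200 = 98.3%.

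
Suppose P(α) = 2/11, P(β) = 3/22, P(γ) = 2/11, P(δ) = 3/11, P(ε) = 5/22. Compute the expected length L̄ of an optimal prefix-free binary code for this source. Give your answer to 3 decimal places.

2.318 bits/symbol

Repeatedly combine the two least-probable nodes; the expected code length is the sum of the merged weights.
merge 3/22 + 2/11 → 7/22
merge 2/11 + 5/22 → 9/22
merge 3/11 + 7/22 → 13/22
merge 9/22 + 13/22 → 1
L = 7/22 + 9/22 + 13/22 + 1 = 51/22 ≈ 2.318 bits/symbol.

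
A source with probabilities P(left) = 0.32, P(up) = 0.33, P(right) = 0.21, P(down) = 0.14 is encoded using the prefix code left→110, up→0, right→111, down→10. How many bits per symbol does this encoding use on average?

2.2 bits/symbol

L̄ = Σ pᵢ·ℓᵢ = 0.32·3 + 0.33·1 + 0.21·3 + 0.14·2 = 2.2 bits/symbol.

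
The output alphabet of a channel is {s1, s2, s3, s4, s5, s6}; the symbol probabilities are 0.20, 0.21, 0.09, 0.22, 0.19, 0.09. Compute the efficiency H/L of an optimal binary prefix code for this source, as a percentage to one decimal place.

Entropy H = −Σ p log₂ p ≈ 2.4983 bits.
Huffman merges: 9/100+9/100→9/50; 9/50+19/100→37/100; 1/5+21/100→41/100; 11/50+37/100→59/100; 41/100+59/100→1. L = 51/20 ≈ 2.5500.
Efficiency = H/L = 2.4983/2.5500 = 98.0%.

98.0%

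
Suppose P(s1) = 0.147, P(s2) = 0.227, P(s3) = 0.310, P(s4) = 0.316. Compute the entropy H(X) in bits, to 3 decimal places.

H = −Σ pᵢ log₂ pᵢ.
−0.147·log₂(0.147) = 0.4066
−0.227·log₂(0.227) = 0.4856
−0.310·log₂(0.310) = 0.5238
−0.316·log₂(0.316) = 0.5252
Sum ≈ 1.9412 → 1.941 bits.

1.941 bits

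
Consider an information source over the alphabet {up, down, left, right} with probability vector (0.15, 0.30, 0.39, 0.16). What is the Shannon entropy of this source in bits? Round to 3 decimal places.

H = −Σ pᵢ log₂ pᵢ.
−0.15·log₂(0.15) = 0.4105
−0.30·log₂(0.30) = 0.5211
−0.39·log₂(0.39) = 0.5298
−0.16·log₂(0.16) = 0.4230
Sum ≈ 1.8844 → 1.884 bits.

1.884 bits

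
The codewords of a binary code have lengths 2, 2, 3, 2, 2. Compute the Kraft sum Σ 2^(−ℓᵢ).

With common denominator 2^3 = 8: Σ 2^(−ℓᵢ) = 2/8 + 2/8 + 1/8 + 2/8 + 2/8 = 9/8 = 1.125.

1.125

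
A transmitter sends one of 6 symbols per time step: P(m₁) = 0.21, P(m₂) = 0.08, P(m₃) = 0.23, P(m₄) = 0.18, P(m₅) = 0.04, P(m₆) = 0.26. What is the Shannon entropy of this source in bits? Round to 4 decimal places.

H = −Σ pᵢ log₂ pᵢ.
−0.21·log₂(0.21) = 0.4728
−0.08·log₂(0.08) = 0.2915
−0.23·log₂(0.23) = 0.4877
−0.18·log₂(0.18) = 0.4453
−0.04·log₂(0.04) = 0.1858
−0.26·log₂(0.26) = 0.5053
Sum ≈ 2.3883 → 2.3883 bits.

2.3883 bits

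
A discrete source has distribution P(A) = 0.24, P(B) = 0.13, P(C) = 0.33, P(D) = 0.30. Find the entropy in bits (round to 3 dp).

H = −Σ pᵢ log₂ pᵢ.
−0.24·log₂(0.24) = 0.4941
−0.13·log₂(0.13) = 0.3826
−0.33·log₂(0.33) = 0.5278
−0.30·log₂(0.30) = 0.5211
Sum ≈ 1.9257 → 1.926 bits.

1.926 bits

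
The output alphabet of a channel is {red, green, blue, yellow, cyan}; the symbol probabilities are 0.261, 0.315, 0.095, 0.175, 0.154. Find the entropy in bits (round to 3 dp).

2.209 bits

H = −Σ pᵢ log₂ pᵢ.
−0.261·log₂(0.261) = 0.5058
−0.315·log₂(0.315) = 0.5250
−0.095·log₂(0.095) = 0.3226
−0.175·log₂(0.175) = 0.4401
−0.154·log₂(0.154) = 0.4156
Sum ≈ 2.2091 → 2.209 bits.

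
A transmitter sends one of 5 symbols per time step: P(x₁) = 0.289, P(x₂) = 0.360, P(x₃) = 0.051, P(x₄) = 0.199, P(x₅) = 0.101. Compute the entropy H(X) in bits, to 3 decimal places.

2.065 bits

H = −Σ pᵢ log₂ pᵢ.
−0.289·log₂(0.289) = 0.5176
−0.360·log₂(0.360) = 0.5306
−0.051·log₂(0.051) = 0.2190
−0.199·log₂(0.199) = 0.4635
−0.101·log₂(0.101) = 0.3341
Sum ≈ 2.0647 → 2.065 bits.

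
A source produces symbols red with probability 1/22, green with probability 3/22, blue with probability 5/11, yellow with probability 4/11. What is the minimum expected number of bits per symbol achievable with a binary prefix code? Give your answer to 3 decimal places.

1.727 bits/symbol

Repeatedly combine the two least-probable nodes; the expected code length is the sum of the merged weights.
merge 1/22 + 3/22 → 2/11
merge 2/11 + 4/11 → 6/11
merge 5/11 + 6/11 → 1
L = 2/11 + 6/11 + 1 = 19/11 ≈ 1.727 bits/symbol.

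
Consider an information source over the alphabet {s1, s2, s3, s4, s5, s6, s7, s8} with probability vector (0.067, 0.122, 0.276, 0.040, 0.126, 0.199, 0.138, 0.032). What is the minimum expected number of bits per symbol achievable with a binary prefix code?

2.736 bits/symbol

Repeatedly combine the two least-probable nodes; the expected code length is the sum of the merged weights.
merge 4/125 + 1/25 → 9/125
merge 67/1000 + 9/125 → 139/1000
merge 61/500 + 63/500 → 31/125
merge 69/500 + 139/1000 → 277/1000
merge 199/1000 + 31/125 → 447/1000
merge 69/250 + 277/1000 → 553/1000
merge 447/1000 + 553/1000 → 1
L = 9/125 + 139/1000 + 31/125 + 277/1000 + 447/1000 + 553/1000 + 1 = 342/125 = 2.736 bits/symbol.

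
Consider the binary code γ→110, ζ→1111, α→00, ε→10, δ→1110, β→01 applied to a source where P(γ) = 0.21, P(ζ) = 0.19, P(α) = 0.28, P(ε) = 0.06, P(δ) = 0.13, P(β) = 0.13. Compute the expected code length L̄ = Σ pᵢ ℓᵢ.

L̄ = Σ pᵢ·ℓᵢ = 0.21·3 + 0.19·4 + 0.28·2 + 0.06·2 + 0.13·4 + 0.13·2 = 2.85 bits/symbol.

2.85 bits/symbol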